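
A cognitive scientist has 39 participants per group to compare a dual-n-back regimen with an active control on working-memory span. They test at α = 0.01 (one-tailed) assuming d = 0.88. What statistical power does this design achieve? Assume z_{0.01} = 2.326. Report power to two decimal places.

power ≈ 0.94

For two equal groups, power = Φ(d·√(n/2) − z_{α}).
d·√(n/2) = 0.88 × √(39/2) = 0.88 × 4.416 = 3.886.
z_β = 3.886 − 2.326 = 1.560.
Power = Φ(1.560) = 0.941.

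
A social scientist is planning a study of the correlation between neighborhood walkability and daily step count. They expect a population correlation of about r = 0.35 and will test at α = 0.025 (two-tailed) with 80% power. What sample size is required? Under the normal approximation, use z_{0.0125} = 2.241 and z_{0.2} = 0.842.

Fisher's z: C = ½·ln((1+r)/(1−r)) = ½·ln(2.0769) = 0.3654.
n = ((z_{α/2} + z_β)/C)² + 3.
(2.241 + 0.842) / 0.3654 = 3.083 / 0.3654 = 8.437.
n = 8.437² + 3 = 71.19 + 3 = 74.2.
Round up.

n = 75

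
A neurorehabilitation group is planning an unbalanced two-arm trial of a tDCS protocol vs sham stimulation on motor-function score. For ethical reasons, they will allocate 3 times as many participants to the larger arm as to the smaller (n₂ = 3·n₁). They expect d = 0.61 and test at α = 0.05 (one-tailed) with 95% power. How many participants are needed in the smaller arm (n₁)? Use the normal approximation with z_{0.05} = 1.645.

n₁ = 39

With allocation ratio k = n₂/n₁ = 3, Var(x̄₁−x̄₂) = σ²(1/n₁ + 1/(k·n₁)) = σ²·(k+1)/(k·n₁).
So n₁ = (1 + 1/k)·((z_{α} + z_β)/d)² = 1.333 × (3.290/0.61)².
n₁ = 1.333 × 29.09 = 38.8.
Round up: n₁ = 39, giving n₂ = 3 × 39 = 117.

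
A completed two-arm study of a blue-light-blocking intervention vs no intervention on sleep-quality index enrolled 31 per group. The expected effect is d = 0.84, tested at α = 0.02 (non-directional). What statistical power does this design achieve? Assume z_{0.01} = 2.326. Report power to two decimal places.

For two equal groups, power = Φ(d·√(n/2) − z_{α/2}).
d·√(n/2) = 0.84 × √(31/2) = 0.84 × 3.937 = 3.307.
z_β = 3.307 − 2.326 = 0.981.
Power = Φ(0.981) = 0.837.

power ≈ 0.84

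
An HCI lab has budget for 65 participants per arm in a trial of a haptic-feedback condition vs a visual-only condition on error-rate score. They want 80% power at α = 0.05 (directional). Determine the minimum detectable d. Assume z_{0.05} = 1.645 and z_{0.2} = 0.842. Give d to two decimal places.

d_min ≈ 0.44

For two independent groups of n = 65 each: d_min = (z_{α} + z_β)·√(2/n).
z-sum = 1.645 + 0.842 = 2.487.
d_min = 2.487 × √(2/65) = 2.487 × 0.1754 = 0.436.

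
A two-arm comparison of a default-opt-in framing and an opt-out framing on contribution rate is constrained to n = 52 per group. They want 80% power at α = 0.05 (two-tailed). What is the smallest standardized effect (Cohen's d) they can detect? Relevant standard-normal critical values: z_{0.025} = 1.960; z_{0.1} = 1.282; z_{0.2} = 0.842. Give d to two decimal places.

For two independent groups of n = 52 each: d_min = (z_{α/2} + z_β)·√(2/n).
z-sum = 1.960 + 0.842 = 2.802.
d_min = 2.802 × √(2/52) = 2.802 × 0.1961 = 0.550.

d_min ≈ 0.55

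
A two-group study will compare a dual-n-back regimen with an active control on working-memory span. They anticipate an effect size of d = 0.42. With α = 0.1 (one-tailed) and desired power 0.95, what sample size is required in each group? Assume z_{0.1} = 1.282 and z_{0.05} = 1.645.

n = 98 per group

For two independent groups with equal n: n = 2·((z_{α} + z_β) / d)².
z_{α} + z_β = 1.282 + 1.645 = 2.927.
n = 2 × (2.927 / 0.42)² = 2 × 6.969² = 2 × 48.57 = 97.1.
Round up to the next whole participant.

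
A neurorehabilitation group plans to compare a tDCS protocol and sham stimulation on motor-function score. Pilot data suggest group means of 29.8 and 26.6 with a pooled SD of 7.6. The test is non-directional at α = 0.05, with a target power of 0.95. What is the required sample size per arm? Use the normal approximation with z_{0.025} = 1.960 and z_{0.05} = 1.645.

n = 147 per group

Cohen's d = |M₁ − M₂| / SD_pooled = |29.8 − 26.6| / 7.6 = 3.2 / 7.6 = 0.421.
For two independent groups with equal n: n = 2·((z_{α/2} + z_β) / d)².
z_{α/2} + z_β = 1.960 + 1.645 = 3.605.
n = 2 × (3.605 / 0.421)² = 2 × 8.563² = 2 × 73.32 = 146.6.
Round up to the next whole participant.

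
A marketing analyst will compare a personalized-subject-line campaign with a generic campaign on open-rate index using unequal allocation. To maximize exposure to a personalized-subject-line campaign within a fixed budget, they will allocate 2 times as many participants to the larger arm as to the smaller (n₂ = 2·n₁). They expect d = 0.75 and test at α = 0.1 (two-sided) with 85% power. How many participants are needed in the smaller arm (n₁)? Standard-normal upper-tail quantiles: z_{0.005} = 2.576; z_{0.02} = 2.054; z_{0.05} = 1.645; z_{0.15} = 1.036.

With allocation ratio k = n₂/n₁ = 2, Var(x̄₁−x̄₂) = σ²(1/n₁ + 1/(k·n₁)) = σ²·(k+1)/(k·n₁).
So n₁ = (1 + 1/k)·((z_{α/2} + z_β)/d)² = 1.500 × (2.681/0.75)².
n₁ = 1.500 × 12.78 = 19.2.
Round up: n₁ = 20, giving n₂ = 2 × 20 = 40.

n₁ = 20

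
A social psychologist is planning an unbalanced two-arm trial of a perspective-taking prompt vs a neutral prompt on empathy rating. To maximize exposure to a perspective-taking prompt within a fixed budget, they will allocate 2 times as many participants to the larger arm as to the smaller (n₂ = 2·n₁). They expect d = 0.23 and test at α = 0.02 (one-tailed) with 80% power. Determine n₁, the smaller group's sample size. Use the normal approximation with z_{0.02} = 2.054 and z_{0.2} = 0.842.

n₁ = 238

With allocation ratio k = n₂/n₁ = 2, Var(x̄₁−x̄₂) = σ²(1/n₁ + 1/(k·n₁)) = σ²·(k+1)/(k·n₁).
So n₁ = (1 + 1/k)·((z_{α} + z_β)/d)² = 1.500 × (2.896/0.23)².
n₁ = 1.500 × 158.54 = 237.8.
Round up: n₁ = 238, giving n₂ = 2 × 238 = 476.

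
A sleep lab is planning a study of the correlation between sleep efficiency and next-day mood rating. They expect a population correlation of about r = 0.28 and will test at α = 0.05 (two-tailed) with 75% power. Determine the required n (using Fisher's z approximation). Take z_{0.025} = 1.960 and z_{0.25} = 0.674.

Fisher's z: C = ½·ln((1+r)/(1−r)) = ½·ln(1.7778) = 0.2877.
n = ((z_{α/2} + z_β)/C)² + 3.
(1.960 + 0.674) / 0.2877 = 2.634 / 0.2877 = 9.155.
n = 9.155² + 3 = 83.82 + 3 = 86.8.
Round up.

n = 87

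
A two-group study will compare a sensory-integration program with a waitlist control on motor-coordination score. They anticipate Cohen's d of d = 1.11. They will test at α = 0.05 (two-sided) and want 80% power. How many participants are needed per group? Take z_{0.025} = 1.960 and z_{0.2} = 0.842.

n = 13 per group

For two independent groups with equal n: n = 2·((z_{α/2} + z_β) / d)².
z_{α/2} + z_β = 1.960 + 0.842 = 2.802.
n = 2 × (2.802 / 1.11)² = 2 × 2.524² = 2 × 6.37 = 12.7.
Round up to the next whole participant.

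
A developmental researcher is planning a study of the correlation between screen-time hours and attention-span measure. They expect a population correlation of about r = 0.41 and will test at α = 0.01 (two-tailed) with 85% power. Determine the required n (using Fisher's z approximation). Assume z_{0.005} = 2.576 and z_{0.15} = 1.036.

Fisher's z: C = ½·ln((1+r)/(1−r)) = ½·ln(2.3898) = 0.4356.
n = ((z_{α/2} + z_β)/C)² + 3.
(2.576 + 1.036) / 0.4356 = 3.612 / 0.4356 = 8.292.
n = 8.292² + 3 = 68.76 + 3 = 71.8.
Round up.

n = 72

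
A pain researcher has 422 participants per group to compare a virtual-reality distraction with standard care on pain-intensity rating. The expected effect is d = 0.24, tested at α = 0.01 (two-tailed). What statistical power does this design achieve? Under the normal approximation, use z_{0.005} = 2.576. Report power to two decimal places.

For two equal groups, power = Φ(d·√(n/2) − z_{α/2}).
d·√(n/2) = 0.24 × √(422/2) = 0.24 × 14.526 = 3.486.
z_β = 3.486 − 2.576 = 0.910.
Power = Φ(0.910) = 0.819.

power ≈ 0.82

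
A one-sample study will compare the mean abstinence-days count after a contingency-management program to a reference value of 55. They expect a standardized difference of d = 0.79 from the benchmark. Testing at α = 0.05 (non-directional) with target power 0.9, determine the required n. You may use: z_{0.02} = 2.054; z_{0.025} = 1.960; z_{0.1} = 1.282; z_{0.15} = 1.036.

n = 17

For a one-sample test: n = ((z_{α/2} + z_β) / d)².
z_{α/2} + z_β = 1.960 + 1.282 = 3.242.
n = (3.242 / 0.79)² = 4.104² = 16.84.
Round up.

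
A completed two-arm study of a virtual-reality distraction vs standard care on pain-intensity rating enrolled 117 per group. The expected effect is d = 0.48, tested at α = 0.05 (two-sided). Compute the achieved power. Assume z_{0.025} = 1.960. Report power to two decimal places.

power ≈ 0.96

For two equal groups, power = Φ(d·√(n/2) − z_{α/2}).
d·√(n/2) = 0.48 × √(117/2) = 0.48 × 7.649 = 3.671.
z_β = 3.671 − 1.960 = 1.711.
Power = Φ(1.711) = 0.956.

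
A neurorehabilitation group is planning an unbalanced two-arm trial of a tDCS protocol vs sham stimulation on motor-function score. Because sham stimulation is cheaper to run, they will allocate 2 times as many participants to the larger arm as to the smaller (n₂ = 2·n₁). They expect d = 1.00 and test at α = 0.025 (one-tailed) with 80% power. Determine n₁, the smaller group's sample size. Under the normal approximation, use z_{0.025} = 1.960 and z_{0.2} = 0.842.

n₁ = 12

With allocation ratio k = n₂/n₁ = 2, Var(x̄₁−x̄₂) = σ²(1/n₁ + 1/(k·n₁)) = σ²·(k+1)/(k·n₁).
So n₁ = (1 + 1/k)·((z_{α} + z_β)/d)² = 1.500 × (2.802/1.00)².
n₁ = 1.500 × 7.85 = 11.8.
Round up: n₁ = 12, giving n₂ = 2 × 12 = 24.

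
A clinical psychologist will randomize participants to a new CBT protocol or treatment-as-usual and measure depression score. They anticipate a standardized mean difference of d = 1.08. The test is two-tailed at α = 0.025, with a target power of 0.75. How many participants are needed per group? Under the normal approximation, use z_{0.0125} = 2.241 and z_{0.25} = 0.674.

n = 15 per group

For two independent groups with equal n: n = 2·((z_{α/2} + z_β) / d)².
z_{α/2} + z_β = 2.241 + 0.674 = 2.915.
n = 2 × (2.915 / 1.08)² = 2 × 2.699² = 2 × 7.29 = 14.6.
Round up to the next whole participant.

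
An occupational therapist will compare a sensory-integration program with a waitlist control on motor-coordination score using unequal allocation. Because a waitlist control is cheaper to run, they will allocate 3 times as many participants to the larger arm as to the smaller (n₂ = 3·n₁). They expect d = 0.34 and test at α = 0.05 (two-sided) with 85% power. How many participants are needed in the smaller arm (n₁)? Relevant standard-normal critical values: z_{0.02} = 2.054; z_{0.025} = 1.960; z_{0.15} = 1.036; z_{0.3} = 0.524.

n₁ = 104

With allocation ratio k = n₂/n₁ = 3, Var(x̄₁−x̄₂) = σ²(1/n₁ + 1/(k·n₁)) = σ²·(k+1)/(k·n₁).
So n₁ = (1 + 1/k)·((z_{α/2} + z_β)/d)² = 1.333 × (2.996/0.34)².
n₁ = 1.333 × 77.65 = 103.5.
Round up: n₁ = 104, giving n₂ = 3 × 104 = 312.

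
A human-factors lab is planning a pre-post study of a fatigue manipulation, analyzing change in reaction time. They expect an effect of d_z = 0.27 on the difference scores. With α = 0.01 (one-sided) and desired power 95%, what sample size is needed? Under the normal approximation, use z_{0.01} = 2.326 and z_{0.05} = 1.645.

For a paired (one-sample on differences) test: n = ((z_{α} + z_β) / d)².
z_{α} + z_β = 2.326 + 1.645 = 3.971.
n = (3.971 / 0.27)² = 14.707² = 216.31.
Round up.

n = 217 pairs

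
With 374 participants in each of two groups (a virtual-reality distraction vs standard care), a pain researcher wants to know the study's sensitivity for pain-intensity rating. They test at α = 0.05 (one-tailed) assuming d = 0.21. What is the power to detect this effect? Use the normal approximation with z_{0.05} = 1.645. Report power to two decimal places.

For two equal groups, power = Φ(d·√(n/2) − z_{α}).
d·√(n/2) = 0.21 × √(374/2) = 0.21 × 13.675 = 2.872.
z_β = 2.872 − 1.645 = 1.227.
Power = Φ(1.227) = 0.890.

power ≈ 0.89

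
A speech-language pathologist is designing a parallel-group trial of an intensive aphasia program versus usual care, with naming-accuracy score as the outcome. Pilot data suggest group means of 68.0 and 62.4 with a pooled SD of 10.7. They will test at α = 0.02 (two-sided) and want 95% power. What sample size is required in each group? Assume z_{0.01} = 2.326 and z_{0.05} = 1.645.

n = 116 per group

Cohen's d = |M₁ − M₂| / SD_pooled = |68.0 − 62.4| / 10.7 = 5.6 / 10.7 = 0.523.
For two independent groups with equal n: n = 2·((z_{α/2} + z_β) / d)².
z_{α/2} + z_β = 2.326 + 1.645 = 3.971.
n = 2 × (3.971 / 0.523)² = 2 × 7.593² = 2 × 57.65 = 115.3.
Round up to the next whole participant.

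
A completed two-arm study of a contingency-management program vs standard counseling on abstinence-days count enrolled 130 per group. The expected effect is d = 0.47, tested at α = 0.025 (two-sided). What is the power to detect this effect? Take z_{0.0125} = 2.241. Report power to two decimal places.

For two equal groups, power = Φ(d·√(n/2) − z_{α/2}).
d·√(n/2) = 0.47 × √(130/2) = 0.47 × 8.062 = 3.789.
z_β = 3.789 − 2.241 = 1.548.
Power = Φ(1.548) = 0.939.

power ≈ 0.94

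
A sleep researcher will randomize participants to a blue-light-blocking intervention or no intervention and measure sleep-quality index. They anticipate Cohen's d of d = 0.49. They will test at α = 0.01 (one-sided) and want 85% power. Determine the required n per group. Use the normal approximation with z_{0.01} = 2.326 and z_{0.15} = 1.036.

For two independent groups with equal n: n = 2·((z_{α} + z_β) / d)².
z_{α} + z_β = 2.326 + 1.036 = 3.362.
n = 2 × (3.362 / 0.49)² = 2 × 6.861² = 2 × 47.08 = 94.2.
Round up to the next whole participant.

n = 95 per group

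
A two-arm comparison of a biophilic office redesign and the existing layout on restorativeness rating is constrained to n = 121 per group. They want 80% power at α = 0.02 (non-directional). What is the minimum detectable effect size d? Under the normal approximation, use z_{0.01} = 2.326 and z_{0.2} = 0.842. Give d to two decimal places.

For two independent groups of n = 121 each: d_min = (z_{α/2} + z_β)·√(2/n).
z-sum = 2.326 + 0.842 = 3.168.
d_min = 3.168 × √(2/121) = 3.168 × 0.1286 = 0.407.

d_min ≈ 0.41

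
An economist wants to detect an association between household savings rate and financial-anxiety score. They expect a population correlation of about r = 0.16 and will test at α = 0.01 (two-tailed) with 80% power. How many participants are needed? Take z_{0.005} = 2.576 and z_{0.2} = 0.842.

n = 452

Fisher's z: C = ½·ln((1+r)/(1−r)) = ½·ln(1.3810) = 0.1614.
n = ((z_{α/2} + z_β)/C)² + 3.
(2.576 + 0.842) / 0.1614 = 3.418 / 0.1614 = 21.177.
n = 21.177² + 3 = 448.47 + 3 = 451.5.
Round up.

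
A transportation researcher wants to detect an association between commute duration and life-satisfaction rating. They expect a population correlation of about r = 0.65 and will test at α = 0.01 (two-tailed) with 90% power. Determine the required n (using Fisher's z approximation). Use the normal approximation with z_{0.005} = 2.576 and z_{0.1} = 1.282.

Fisher's z: C = ½·ln((1+r)/(1−r)) = ½·ln(4.7143) = 0.7753.
n = ((z_{α/2} + z_β)/C)² + 3.
(2.576 + 1.282) / 0.7753 = 3.858 / 0.7753 = 4.976.
n = 4.976² + 3 = 24.76 + 3 = 27.8.
Round up.

n = 28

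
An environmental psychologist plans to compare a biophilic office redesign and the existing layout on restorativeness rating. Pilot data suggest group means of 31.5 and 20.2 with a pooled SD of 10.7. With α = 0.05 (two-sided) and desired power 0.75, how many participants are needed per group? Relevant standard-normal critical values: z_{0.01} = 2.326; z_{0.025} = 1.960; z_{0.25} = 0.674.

n = 13 per group

Cohen's d = |M₁ − M₂| / SD_pooled = |31.5 − 20.2| / 10.7 = 11.3 / 10.7 = 1.056.
For two independent groups with equal n: n = 2·((z_{α/2} + z_β) / d)².
z_{α/2} + z_β = 1.960 + 0.674 = 2.634.
n = 2 × (2.634 / 1.056)² = 2 × 2.494² = 2 × 6.22 = 12.4.
Round up to the next whole participant.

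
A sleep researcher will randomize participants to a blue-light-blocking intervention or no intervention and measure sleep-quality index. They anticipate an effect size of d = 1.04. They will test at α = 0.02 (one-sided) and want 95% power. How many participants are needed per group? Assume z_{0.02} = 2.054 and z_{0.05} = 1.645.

n = 26 per group

For two independent groups with equal n: n = 2·((z_{α} + z_β) / d)².
z_{α} + z_β = 2.054 + 1.645 = 3.699.
n = 2 × (3.699 / 1.04)² = 2 × 3.557² = 2 × 12.65 = 25.3.
Round up to the next whole participant.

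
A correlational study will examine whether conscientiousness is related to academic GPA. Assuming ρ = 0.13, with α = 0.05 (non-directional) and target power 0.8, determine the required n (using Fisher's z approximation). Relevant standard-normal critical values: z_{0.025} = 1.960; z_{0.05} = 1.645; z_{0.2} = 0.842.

n = 463

Fisher's z: C = ½·ln((1+r)/(1−r)) = ½·ln(1.2989) = 0.1307.
n = ((z_{α/2} + z_β)/C)² + 3.
(1.960 + 0.842) / 0.1307 = 2.802 / 0.1307 = 21.438.
n = 21.438² + 3 = 459.61 + 3 = 462.6.
Round up.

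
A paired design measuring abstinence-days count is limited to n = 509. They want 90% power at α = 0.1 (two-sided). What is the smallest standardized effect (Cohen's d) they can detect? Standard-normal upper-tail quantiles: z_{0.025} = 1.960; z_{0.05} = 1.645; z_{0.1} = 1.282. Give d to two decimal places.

For a single sample (or paired design) of n = 509: d_min = (z_{α/2} + z_β)/√n.
z-sum = 1.645 + 1.282 = 2.927.
d_min = 2.927 / √509 = 2.927 / 22.561 = 0.130.

d_min ≈ 0.13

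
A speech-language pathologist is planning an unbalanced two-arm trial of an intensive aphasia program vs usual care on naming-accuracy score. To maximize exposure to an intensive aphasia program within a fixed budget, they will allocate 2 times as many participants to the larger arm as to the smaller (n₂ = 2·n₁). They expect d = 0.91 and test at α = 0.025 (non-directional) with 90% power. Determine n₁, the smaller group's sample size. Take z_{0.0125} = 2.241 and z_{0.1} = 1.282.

With allocation ratio k = n₂/n₁ = 2, Var(x̄₁−x̄₂) = σ²(1/n₁ + 1/(k·n₁)) = σ²·(k+1)/(k·n₁).
So n₁ = (1 + 1/k)·((z_{α/2} + z_β)/d)² = 1.500 × (3.523/0.91)².
n₁ = 1.500 × 14.99 = 22.5.
Round up: n₁ = 23, giving n₂ = 2 × 23 = 46.

n₁ = 23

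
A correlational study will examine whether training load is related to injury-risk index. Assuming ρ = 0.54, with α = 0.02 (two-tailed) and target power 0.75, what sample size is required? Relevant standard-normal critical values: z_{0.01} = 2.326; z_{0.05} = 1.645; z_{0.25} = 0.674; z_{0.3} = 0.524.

Fisher's z: C = ½·ln((1+r)/(1−r)) = ½·ln(3.3478) = 0.6042.
n = ((z_{α/2} + z_β)/C)² + 3.
(2.326 + 0.674) / 0.6042 = 3.000 / 0.6042 = 4.965.
n = 4.965² + 3 = 24.65 + 3 = 27.7.
Round up.

n = 28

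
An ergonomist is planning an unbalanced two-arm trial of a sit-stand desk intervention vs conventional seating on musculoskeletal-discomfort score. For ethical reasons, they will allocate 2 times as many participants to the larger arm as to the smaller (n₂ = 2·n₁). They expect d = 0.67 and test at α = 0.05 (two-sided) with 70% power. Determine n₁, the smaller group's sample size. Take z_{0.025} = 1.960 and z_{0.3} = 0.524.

With allocation ratio k = n₂/n₁ = 2, Var(x̄₁−x̄₂) = σ²(1/n₁ + 1/(k·n₁)) = σ²·(k+1)/(k·n₁).
So n₁ = (1 + 1/k)·((z_{α/2} + z_β)/d)² = 1.500 × (2.484/0.67)².
n₁ = 1.500 × 13.75 = 20.6.
Round up: n₁ = 21, giving n₂ = 2 × 21 = 42.

n₁ = 21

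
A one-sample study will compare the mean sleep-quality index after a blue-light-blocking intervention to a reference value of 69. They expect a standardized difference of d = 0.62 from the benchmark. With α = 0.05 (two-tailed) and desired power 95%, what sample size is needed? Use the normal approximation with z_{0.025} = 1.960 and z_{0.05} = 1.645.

n = 34

For a one-sample test: n = ((z_{α/2} + z_β) / d)².
z_{α/2} + z_β = 1.960 + 1.645 = 3.605.
n = (3.605 / 0.62)² = 5.815² = 33.81.
Round up.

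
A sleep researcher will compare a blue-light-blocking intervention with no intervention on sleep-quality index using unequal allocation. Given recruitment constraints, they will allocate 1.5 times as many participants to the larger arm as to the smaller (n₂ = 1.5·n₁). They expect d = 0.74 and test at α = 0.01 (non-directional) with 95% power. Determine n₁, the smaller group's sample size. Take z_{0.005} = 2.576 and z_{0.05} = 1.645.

With allocation ratio k = n₂/n₁ = 1.5, Var(x̄₁−x̄₂) = σ²(1/n₁ + 1/(k·n₁)) = σ²·(k+1)/(k·n₁).
So n₁ = (1 + 1/k)·((z_{α/2} + z_β)/d)² = 1.667 × (4.221/0.74)².
n₁ = 1.667 × 32.54 = 54.2.
Round up: n₁ = 55, giving n₂ = ⌈1.5 × 55⌉ = ⌈82.5⌉ = 83.

n₁ = 55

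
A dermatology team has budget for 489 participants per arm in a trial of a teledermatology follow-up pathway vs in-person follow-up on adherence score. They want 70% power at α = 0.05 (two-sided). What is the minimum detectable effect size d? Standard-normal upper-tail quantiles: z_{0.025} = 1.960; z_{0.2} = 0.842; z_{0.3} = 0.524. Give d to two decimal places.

For two independent groups of n = 489 each: d_min = (z_{α/2} + z_β)·√(2/n).
z-sum = 1.960 + 0.524 = 2.484.
d_min = 2.484 × √(2/489) = 2.484 × 0.0640 = 0.159.

d_min ≈ 0.16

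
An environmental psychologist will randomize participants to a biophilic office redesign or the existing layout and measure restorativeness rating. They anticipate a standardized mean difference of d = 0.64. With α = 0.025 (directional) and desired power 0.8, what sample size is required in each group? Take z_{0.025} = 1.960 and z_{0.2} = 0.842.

n = 39 per group

For two independent groups with equal n: n = 2·((z_{α} + z_β) / d)².
z_{α} + z_β = 1.960 + 0.842 = 2.802.
n = 2 × (2.802 / 0.64)² = 2 × 4.378² = 2 × 19.17 = 38.3.
Round up to the next whole participant.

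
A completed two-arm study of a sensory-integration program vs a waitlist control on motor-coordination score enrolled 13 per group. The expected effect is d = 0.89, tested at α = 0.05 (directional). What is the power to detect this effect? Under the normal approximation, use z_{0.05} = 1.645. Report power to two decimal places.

For two equal groups, power = Φ(d·√(n/2) − z_{α}).
d·√(n/2) = 0.89 × √(13/2) = 0.89 × 2.550 = 2.269.
z_β = 2.269 − 1.645 = 0.624.
Power = Φ(0.624) = 0.734.

power ≈ 0.73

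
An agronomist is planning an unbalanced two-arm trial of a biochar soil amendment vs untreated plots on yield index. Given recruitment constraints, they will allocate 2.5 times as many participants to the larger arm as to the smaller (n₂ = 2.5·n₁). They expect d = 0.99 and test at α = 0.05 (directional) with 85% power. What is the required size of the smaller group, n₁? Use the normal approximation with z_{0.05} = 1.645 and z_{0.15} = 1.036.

n₁ = 11

With allocation ratio k = n₂/n₁ = 2.5, Var(x̄₁−x̄₂) = σ²(1/n₁ + 1/(k·n₁)) = σ²·(k+1)/(k·n₁).
So n₁ = (1 + 1/k)·((z_{α} + z_β)/d)² = 1.400 × (2.681/0.99)².
n₁ = 1.400 × 7.33 = 10.3.
Round up: n₁ = 11, giving n₂ = ⌈2.5 × 11⌉ = ⌈27.5⌉ = 28.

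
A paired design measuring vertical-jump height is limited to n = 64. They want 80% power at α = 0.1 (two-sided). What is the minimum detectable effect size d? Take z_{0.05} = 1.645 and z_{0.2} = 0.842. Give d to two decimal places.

d_min ≈ 0.31

For a single sample (or paired design) of n = 64: d_min = (z_{α/2} + z_β)/√n.
z-sum = 1.645 + 0.842 = 2.487.
d_min = 2.487 / √64 = 2.487 / 8.000 = 0.311.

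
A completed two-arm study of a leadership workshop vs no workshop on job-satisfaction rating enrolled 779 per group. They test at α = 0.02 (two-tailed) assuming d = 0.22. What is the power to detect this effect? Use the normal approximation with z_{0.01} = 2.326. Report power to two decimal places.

power ≈ 0.98

For two equal groups, power = Φ(d·√(n/2) − z_{α/2}).
d·√(n/2) = 0.22 × √(779/2) = 0.22 × 19.736 = 4.342.
z_β = 4.342 − 2.326 = 2.016.
Power = Φ(2.016) = 0.978.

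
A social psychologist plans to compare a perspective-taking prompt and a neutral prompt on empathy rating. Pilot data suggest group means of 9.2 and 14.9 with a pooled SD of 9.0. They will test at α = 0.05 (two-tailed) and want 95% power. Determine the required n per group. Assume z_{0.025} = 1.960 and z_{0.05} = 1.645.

n = 65 per group

Cohen's d = |M₁ − M₂| / SD_pooled = |9.2 − 14.9| / 9.0 = 5.7 / 9.0 = 0.633.
For two independent groups with equal n: n = 2·((z_{α/2} + z_β) / d)².
z_{α/2} + z_β = 1.960 + 1.645 = 3.605.
n = 2 × (3.605 / 0.633)² = 2 × 5.695² = 2 × 32.43 = 64.9.
Round up to the next whole participant.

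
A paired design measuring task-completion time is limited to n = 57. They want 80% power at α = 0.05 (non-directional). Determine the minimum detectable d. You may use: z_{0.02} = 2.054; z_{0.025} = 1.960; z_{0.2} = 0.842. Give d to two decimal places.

For a single sample (or paired design) of n = 57: d_min = (z_{α/2} + z_β)/√n.
z-sum = 1.960 + 0.842 = 2.802.
d_min = 2.802 / √57 = 2.802 / 7.550 = 0.371.

d_min ≈ 0.37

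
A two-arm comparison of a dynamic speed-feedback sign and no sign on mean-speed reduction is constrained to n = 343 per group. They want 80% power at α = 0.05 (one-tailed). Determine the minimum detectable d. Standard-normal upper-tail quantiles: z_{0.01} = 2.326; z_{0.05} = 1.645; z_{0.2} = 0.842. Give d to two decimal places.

d_min ≈ 0.19

For two independent groups of n = 343 each: d_min = (z_{α} + z_β)·√(2/n).
z-sum = 1.645 + 0.842 = 2.487.
d_min = 2.487 × √(2/343) = 2.487 × 0.0764 = 0.190.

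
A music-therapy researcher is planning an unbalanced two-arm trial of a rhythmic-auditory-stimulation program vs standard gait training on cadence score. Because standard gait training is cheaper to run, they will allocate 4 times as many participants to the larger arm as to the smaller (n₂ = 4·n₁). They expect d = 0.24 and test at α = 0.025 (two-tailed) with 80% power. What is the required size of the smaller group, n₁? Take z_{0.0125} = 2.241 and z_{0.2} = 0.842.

With allocation ratio k = n₂/n₁ = 4, Var(x̄₁−x̄₂) = σ²(1/n₁ + 1/(k·n₁)) = σ²·(k+1)/(k·n₁).
So n₁ = (1 + 1/k)·((z_{α/2} + z_β)/d)² = 1.250 × (3.083/0.24)².
n₁ = 1.250 × 165.02 = 206.3.
Round up: n₁ = 207, giving n₂ = 4 × 207 = 828.

n₁ = 207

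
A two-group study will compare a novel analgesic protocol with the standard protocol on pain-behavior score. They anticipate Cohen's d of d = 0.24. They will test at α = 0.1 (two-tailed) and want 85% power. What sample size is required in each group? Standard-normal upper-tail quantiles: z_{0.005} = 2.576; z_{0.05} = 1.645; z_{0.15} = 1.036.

For two independent groups with equal n: n = 2·((z_{α/2} + z_β) / d)².
z_{α/2} + z_β = 1.645 + 1.036 = 2.681.
n = 2 × (2.681 / 0.24)² = 2 × 11.171² = 2 × 124.79 = 249.6.
Round up to the next whole participant.

n = 250 per group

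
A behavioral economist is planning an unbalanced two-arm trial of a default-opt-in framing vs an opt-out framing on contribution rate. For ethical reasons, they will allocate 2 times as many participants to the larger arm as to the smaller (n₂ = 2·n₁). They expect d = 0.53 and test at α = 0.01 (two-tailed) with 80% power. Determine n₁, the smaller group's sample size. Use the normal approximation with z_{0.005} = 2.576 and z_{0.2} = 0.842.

With allocation ratio k = n₂/n₁ = 2, Var(x̄₁−x̄₂) = σ²(1/n₁ + 1/(k·n₁)) = σ²·(k+1)/(k·n₁).
So n₁ = (1 + 1/k)·((z_{α/2} + z_β)/d)² = 1.500 × (3.418/0.53)².
n₁ = 1.500 × 41.59 = 62.4.
Round up: n₁ = 63, giving n₂ = 2 × 63 = 126.

n₁ = 63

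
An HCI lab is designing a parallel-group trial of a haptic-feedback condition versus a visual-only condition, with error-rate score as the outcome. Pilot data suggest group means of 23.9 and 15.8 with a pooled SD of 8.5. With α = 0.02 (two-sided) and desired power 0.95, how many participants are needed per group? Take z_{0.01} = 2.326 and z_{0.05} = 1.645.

n = 35 per group

Cohen's d = |M₁ − M₂| / SD_pooled = |23.9 − 15.8| / 8.5 = 8.1 / 8.5 = 0.953.
For two independent groups with equal n: n = 2·((z_{α/2} + z_β) / d)².
z_{α/2} + z_β = 2.326 + 1.645 = 3.971.
n = 2 × (3.971 / 0.953)² = 2 × 4.167² = 2 × 17.36 = 34.7.
Round up to the next whole participant.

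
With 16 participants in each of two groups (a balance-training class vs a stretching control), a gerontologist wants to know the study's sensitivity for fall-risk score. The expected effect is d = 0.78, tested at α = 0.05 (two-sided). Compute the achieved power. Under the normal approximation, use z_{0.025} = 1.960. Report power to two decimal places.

For two equal groups, power = Φ(d·√(n/2) − z_{α/2}).
d·√(n/2) = 0.78 × √(16/2) = 0.78 × 2.828 = 2.206.
z_β = 2.206 − 1.960 = 0.246.
Power = Φ(0.246) = 0.597.

power ≈ 0.60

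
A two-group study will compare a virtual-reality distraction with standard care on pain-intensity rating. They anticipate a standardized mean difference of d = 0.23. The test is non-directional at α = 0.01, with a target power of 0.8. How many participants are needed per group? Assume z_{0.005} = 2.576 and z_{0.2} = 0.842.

n = 442 per group

For two independent groups with equal n: n = 2·((z_{α/2} + z_β) / d)².
z_{α/2} + z_β = 2.576 + 0.842 = 3.418.
n = 2 × (3.418 / 0.23)² = 2 × 14.861² = 2 × 220.85 = 441.7.
Round up to the next whole participant.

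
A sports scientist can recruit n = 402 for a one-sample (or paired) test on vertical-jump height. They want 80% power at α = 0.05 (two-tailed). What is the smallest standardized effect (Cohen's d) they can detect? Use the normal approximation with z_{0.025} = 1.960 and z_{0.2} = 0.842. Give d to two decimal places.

For a single sample (or paired design) of n = 402: d_min = (z_{α/2} + z_β)/√n.
z-sum = 1.960 + 0.842 = 2.802.
d_min = 2.802 / √402 = 2.802 / 20.050 = 0.140.

d_min ≈ 0.14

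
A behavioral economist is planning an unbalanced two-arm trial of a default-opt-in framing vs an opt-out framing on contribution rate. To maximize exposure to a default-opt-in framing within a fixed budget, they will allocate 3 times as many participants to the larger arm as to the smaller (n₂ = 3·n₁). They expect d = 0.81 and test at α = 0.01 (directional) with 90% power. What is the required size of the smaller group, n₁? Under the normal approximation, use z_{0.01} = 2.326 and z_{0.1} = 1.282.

n₁ = 27

With allocation ratio k = n₂/n₁ = 3, Var(x̄₁−x̄₂) = σ²(1/n₁ + 1/(k·n₁)) = σ²·(k+1)/(k·n₁).
So n₁ = (1 + 1/k)·((z_{α} + z_β)/d)² = 1.333 × (3.608/0.81)².
n₁ = 1.333 × 19.84 = 26.5.
Round up: n₁ = 27, giving n₂ = 3 × 27 = 81.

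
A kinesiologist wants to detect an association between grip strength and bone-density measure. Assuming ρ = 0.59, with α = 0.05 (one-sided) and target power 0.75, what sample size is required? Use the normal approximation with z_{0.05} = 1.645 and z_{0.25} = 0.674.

Fisher's z: C = ½·ln((1+r)/(1−r)) = ½·ln(3.8780) = 0.6777.
n = ((z_{α} + z_β)/C)² + 3.
(1.645 + 0.674) / 0.6777 = 2.319 / 0.6777 = 3.422.
n = 3.422² + 3 = 11.71 + 3 = 14.7.
Round up.

n = 15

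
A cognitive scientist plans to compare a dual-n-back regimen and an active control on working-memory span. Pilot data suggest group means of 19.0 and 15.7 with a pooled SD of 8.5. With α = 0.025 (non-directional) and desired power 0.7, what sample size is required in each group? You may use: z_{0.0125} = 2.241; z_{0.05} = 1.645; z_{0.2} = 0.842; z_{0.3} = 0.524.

Cohen's d = |M₁ − M₂| / SD_pooled = |19.0 − 15.7| / 8.5 = 3.3 / 8.5 = 0.388.
For two independent groups with equal n: n = 2·((z_{α/2} + z_β) / d)².
z_{α/2} + z_β = 2.241 + 0.524 = 2.765.
n = 2 × (2.765 / 0.388)² = 2 × 7.126² = 2 × 50.78 = 101.6.
Round up to the next whole participant.

n = 102 per group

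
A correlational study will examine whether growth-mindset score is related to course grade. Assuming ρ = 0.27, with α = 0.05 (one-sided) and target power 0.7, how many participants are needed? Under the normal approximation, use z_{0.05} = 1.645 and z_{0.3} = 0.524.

n = 65

Fisher's z: C = ½·ln((1+r)/(1−r)) = ½·ln(1.7397) = 0.2769.
n = ((z_{α} + z_β)/C)² + 3.
(1.645 + 0.524) / 0.2769 = 2.169 / 0.2769 = 7.833.
n = 7.833² + 3 = 61.36 + 3 = 64.4.
Round up.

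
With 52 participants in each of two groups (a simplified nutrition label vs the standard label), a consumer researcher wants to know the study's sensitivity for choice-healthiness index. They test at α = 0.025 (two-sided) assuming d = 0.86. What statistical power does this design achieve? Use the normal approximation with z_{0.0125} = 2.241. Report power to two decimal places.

For two equal groups, power = Φ(d·√(n/2) − z_{α/2}).
d·√(n/2) = 0.86 × √(52/2) = 0.86 × 5.099 = 4.385.
z_β = 4.385 − 2.241 = 2.144.
Power = Φ(2.144) = 0.984.

power ≈ 0.98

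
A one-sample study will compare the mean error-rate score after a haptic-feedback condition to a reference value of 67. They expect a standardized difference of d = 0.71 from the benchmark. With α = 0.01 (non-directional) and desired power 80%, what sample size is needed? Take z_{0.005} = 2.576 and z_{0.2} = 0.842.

For a one-sample test: n = ((z_{α/2} + z_β) / d)².
z_{α/2} + z_β = 2.576 + 0.842 = 3.418.
n = (3.418 / 0.71)² = 4.814² = 23.18.
Round up.

n = 24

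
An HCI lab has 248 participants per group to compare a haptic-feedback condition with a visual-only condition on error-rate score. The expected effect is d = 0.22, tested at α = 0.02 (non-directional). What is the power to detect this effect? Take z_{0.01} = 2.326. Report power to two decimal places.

power ≈ 0.55

For two equal groups, power = Φ(d·√(n/2) − z_{α/2}).
d·√(n/2) = 0.22 × √(248/2) = 0.22 × 11.136 = 2.450.
z_β = 2.450 − 2.326 = 0.124.
Power = Φ(0.124) = 0.549.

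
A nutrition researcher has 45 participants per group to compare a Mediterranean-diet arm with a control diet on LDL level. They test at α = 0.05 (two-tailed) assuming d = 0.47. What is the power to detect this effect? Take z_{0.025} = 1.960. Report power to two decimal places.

For two equal groups, power = Φ(d·√(n/2) − z_{α/2}).
d·√(n/2) = 0.47 × √(45/2) = 0.47 × 4.743 = 2.229.
z_β = 2.229 − 1.960 = 0.269.
Power = Φ(0.269) = 0.606.

power ≈ 0.61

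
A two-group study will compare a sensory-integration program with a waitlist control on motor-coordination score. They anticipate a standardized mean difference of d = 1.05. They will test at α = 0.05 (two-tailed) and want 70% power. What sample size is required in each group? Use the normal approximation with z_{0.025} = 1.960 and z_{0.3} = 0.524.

n = 12 per group

For two independent groups with equal n: n = 2·((z_{α/2} + z_β) / d)².
z_{α/2} + z_β = 1.960 + 0.524 = 2.484.
n = 2 × (2.484 / 1.05)² = 2 × 2.366² = 2 × 5.60 = 11.2.
Round up to the next whole participant.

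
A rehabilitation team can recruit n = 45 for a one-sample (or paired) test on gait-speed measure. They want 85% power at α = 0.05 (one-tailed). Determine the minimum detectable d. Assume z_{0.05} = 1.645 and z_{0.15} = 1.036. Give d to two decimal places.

For a single sample (or paired design) of n = 45: d_min = (z_{α} + z_β)/√n.
z-sum = 1.645 + 1.036 = 2.681.
d_min = 2.681 / √45 = 2.681 / 6.708 = 0.400.

d_min ≈ 0.40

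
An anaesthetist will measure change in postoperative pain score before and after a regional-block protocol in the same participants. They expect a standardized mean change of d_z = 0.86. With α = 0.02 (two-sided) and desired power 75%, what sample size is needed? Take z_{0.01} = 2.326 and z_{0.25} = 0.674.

n = 13 pairs

For a paired (one-sample on differences) test: n = ((z_{α/2} + z_β) / d)².
z_{α/2} + z_β = 2.326 + 0.674 = 3.000.
n = (3.000 / 0.86)² = 3.488² = 12.17.
Round up.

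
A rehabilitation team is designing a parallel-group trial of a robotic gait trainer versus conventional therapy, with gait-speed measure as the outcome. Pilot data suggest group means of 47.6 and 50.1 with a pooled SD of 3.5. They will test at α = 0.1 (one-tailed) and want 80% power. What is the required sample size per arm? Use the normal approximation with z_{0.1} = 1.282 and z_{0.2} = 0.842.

Cohen's d = |M₁ − M₂| / SD_pooled = |47.6 − 50.1| / 3.5 = 2.5 / 3.5 = 0.714.
For two independent groups with equal n: n = 2·((z_{α} + z_β) / d)².
z_{α} + z_β = 1.282 + 0.842 = 2.124.
n = 2 × (2.124 / 0.714)² = 2 × 2.975² = 2 × 8.85 = 17.7.
Round up to the next whole participant.

n = 18 per group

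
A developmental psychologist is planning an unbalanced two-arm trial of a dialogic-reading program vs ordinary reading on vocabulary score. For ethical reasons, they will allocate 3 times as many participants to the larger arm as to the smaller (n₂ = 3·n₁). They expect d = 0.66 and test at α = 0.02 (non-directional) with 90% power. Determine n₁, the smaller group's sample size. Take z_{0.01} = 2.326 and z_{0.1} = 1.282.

n₁ = 40

With allocation ratio k = n₂/n₁ = 3, Var(x̄₁−x̄₂) = σ²(1/n₁ + 1/(k·n₁)) = σ²·(k+1)/(k·n₁).
So n₁ = (1 + 1/k)·((z_{α/2} + z_β)/d)² = 1.333 × (3.608/0.66)².
n₁ = 1.333 × 29.88 = 39.8.
Round up: n₁ = 40, giving n₂ = 3 × 40 = 120.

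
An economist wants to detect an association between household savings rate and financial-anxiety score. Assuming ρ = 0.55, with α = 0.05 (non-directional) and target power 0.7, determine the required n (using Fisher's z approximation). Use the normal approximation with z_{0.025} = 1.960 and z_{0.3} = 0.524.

Fisher's z: C = ½·ln((1+r)/(1−r)) = ½·ln(3.4444) = 0.6184.
n = ((z_{α/2} + z_β)/C)² + 3.
(1.960 + 0.524) / 0.6184 = 2.484 / 0.6184 = 4.017.
n = 4.017² + 3 = 16.13 + 3 = 19.1.
Round up.

n = 20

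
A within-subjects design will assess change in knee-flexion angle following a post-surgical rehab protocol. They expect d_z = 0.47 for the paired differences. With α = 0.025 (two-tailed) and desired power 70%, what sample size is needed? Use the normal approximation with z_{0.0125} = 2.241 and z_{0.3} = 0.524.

For a paired (one-sample on differences) test: n = ((z_{α/2} + z_β) / d)².
z_{α/2} + z_β = 2.241 + 0.524 = 2.765.
n = (2.765 / 0.47)² = 5.883² = 34.61.
Round up.

n = 35 pairs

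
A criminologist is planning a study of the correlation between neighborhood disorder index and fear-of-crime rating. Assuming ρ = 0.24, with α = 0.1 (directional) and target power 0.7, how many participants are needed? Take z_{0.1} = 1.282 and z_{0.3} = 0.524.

Fisher's z: C = ½·ln((1+r)/(1−r)) = ½·ln(1.6316) = 0.2448.
n = ((z_{α} + z_β)/C)² + 3.
(1.282 + 0.524) / 0.2448 = 1.806 / 0.2448 = 7.377.
n = 7.377² + 3 = 54.43 + 3 = 57.4.
Round up.

n = 58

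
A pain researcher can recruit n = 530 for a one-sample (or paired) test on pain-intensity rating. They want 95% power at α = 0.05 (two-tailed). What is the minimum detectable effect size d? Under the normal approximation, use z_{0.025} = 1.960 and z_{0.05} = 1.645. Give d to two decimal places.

d_min ≈ 0.16

For a single sample (or paired design) of n = 530: d_min = (z_{α/2} + z_β)/√n.
z-sum = 1.960 + 1.645 = 3.605.
d_min = 3.605 / √530 = 3.605 / 23.022 = 0.157.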